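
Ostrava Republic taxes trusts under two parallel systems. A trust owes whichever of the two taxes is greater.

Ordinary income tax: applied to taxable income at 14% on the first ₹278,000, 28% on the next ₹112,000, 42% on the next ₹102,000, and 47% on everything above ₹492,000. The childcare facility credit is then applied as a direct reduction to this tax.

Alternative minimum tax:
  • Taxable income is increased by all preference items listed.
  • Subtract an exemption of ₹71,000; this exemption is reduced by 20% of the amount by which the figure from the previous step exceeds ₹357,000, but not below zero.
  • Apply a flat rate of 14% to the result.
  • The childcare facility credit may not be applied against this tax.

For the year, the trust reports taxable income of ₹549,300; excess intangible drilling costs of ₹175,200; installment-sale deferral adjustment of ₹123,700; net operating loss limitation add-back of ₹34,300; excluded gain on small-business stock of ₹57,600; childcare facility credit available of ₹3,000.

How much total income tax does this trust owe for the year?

₹137,051

Ordinary income tax:
  ₹278,000 × 14% = ₹38,920
  ₹112,000 × 28% = ₹31,360
  ₹102,000 × 42% = ₹42,840
  ₹57,300 × 47% = ₹26,931
  → ₹140,051
  Less childcare facility credit ₹3,000 → ₹137,051

Alternative minimum tax:
  Adjusted income: ₹549,300 + ₹175,200 + ₹123,700 + ₹34,300 + ₹57,600 = ₹940,100
  Exemption: 20% × (₹940,100 − ₹357,000) = ₹116,620 ≥ ₹71,000, so the exemption is fully phased out
  Base: ₹940,100 − ₹0 = ₹940,100
  ₹940,100 × 14% = ₹131,614

₹137,051 > ₹131,614, so the ordinary income tax governs.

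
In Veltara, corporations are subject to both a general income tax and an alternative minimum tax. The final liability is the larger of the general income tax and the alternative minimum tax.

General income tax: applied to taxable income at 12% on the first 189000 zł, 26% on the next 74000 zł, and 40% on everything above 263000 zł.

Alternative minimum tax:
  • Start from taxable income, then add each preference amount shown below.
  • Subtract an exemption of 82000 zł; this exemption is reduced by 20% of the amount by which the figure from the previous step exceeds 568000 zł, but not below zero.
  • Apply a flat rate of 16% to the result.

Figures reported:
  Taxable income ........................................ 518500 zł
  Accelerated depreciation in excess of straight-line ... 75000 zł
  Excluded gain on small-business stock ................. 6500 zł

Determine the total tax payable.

144120 zł

Alternative minimum tax:
  Adjusted income: 518500 zł + 75000 zł + 6500 zł = 600000 zł
  Exemption: 82000 zł − 20% × (600000 zł − 568000 zł) = 82000 zł − 6400 zł = 75600 zł
  Base: 600000 zł − 75600 zł = 524400 zł
  524400 zł × 16% = 83904 zł

General income tax:
  189000 zł × 12% = 22680 zł
  74000 zł × 26% = 19240 zł
  255500 zł × 40% = 102200 zł
  → 144120 zł

144120 zł > 83904 zł, so the general income tax governs.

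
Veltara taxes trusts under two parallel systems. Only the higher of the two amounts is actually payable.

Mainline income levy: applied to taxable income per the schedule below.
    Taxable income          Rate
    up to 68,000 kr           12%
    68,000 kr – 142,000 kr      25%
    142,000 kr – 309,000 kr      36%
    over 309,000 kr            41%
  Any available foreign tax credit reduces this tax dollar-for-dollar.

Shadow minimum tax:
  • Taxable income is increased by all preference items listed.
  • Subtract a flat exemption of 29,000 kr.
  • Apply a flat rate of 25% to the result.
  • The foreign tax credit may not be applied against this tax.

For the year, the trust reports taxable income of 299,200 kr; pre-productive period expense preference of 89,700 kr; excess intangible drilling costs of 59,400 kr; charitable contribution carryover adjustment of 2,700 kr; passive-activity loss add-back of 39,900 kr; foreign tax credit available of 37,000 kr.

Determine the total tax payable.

115,475 kr

Shadow minimum tax:
  Adjusted income: 299,200 kr + 89,700 kr + 59,400 kr + 2,700 kr + 39,900 kr = 490,900 kr
  Less exemption 29,000 kr → base 461,900 kr
  461,900 kr × 25% = 115,475 kr

Mainline income levy:
  68,000 kr × 12% = 8,160 kr
  74,000 kr × 25% = 18,500 kr
  157,200 kr × 36% = 56,592 kr
  → 83,252 kr
  Less foreign tax credit 37,000 kr → 46,252 kr

115,475 kr > 46,252 kr, so the shadow minimum tax is the binding amount.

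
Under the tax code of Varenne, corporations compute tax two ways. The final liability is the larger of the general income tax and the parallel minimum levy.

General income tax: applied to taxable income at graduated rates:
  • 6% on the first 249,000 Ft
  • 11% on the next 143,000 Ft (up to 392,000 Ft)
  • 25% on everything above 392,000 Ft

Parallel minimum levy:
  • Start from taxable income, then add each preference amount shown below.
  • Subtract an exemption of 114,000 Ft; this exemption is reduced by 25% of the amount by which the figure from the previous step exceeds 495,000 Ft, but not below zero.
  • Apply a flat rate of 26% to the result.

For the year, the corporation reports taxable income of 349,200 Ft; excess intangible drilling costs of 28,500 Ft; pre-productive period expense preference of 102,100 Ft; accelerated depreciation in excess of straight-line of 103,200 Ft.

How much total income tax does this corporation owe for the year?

127,660 Ft

Parallel minimum levy:
  Adjusted income: 349,200 Ft + 28,500 Ft + 102,100 Ft + 103,200 Ft = 583,000 Ft
  Exemption: 114,000 Ft − 25% × (583,000 Ft − 495,000 Ft) = 114,000 Ft − 22,000 Ft = 92,000 Ft
  Base: 583,000 Ft − 92,000 Ft = 491,000 Ft
  491,000 Ft × 26% = 127,660 Ft

General income tax:
  249,000 Ft × 6% = 14,940 Ft
  100,200 Ft × 11% = 11,022 Ft
  → 25,962 Ft

127,660 Ft > 25,962 Ft, so the parallel minimum levy is the binding amount.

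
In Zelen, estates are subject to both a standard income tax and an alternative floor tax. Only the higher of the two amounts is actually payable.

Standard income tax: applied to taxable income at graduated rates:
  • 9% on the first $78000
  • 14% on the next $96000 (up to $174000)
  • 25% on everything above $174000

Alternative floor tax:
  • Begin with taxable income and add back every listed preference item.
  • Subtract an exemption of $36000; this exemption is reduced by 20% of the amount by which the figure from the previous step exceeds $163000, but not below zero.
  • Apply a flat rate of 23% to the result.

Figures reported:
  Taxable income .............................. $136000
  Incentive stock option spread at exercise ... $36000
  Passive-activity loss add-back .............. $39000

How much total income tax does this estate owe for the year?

Alternative floor tax:
  Adjusted income: $136000 + $36000 + $39000 = $211000
  Exemption: $36000 − 20% × ($211000 − $163000) = $36000 − $9600 = $26400
  Base: $211000 − $26400 = $184600
  $184600 × 23% = $42458

Standard income tax:
  $78000 × 9% = $7020
  $58000 × 14% = $8120
  → $15140

$42458 > $15140, so the alternative floor tax is the binding amount.

$42458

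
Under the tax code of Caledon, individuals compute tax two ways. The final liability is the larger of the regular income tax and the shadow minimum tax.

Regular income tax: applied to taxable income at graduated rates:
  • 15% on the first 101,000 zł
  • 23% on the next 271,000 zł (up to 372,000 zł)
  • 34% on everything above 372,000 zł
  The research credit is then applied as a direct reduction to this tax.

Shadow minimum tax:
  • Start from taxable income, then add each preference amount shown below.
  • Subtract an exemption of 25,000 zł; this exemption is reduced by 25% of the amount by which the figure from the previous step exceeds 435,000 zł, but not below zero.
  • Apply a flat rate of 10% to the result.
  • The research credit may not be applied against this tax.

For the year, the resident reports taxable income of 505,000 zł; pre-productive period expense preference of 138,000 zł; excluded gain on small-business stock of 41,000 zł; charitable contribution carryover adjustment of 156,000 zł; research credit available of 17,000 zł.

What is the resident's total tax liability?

Regular income tax:
  101,000 zł × 15% = 15,150 zł
  271,000 zł × 23% = 62,330 zł
  133,000 zł × 34% = 45,220 zł
  → 122,700 zł
  Less research credit 17,000 zł → 105,700 zł

Shadow minimum tax:
  Adjusted income: 505,000 zł + 138,000 zł + 41,000 zł + 156,000 zł = 840,000 zł
  Exemption: 25% × (840,000 zł − 435,000 zł) = 101,250 zł ≥ 25,000 zł, so the exemption is fully phased out
  Base: 840,000 zł − 0 zł = 840,000 zł
  840,000 zł × 10% = 84,000 zł

105,700 zł > 84,000 zł, so the regular income tax governs.

105,700 zł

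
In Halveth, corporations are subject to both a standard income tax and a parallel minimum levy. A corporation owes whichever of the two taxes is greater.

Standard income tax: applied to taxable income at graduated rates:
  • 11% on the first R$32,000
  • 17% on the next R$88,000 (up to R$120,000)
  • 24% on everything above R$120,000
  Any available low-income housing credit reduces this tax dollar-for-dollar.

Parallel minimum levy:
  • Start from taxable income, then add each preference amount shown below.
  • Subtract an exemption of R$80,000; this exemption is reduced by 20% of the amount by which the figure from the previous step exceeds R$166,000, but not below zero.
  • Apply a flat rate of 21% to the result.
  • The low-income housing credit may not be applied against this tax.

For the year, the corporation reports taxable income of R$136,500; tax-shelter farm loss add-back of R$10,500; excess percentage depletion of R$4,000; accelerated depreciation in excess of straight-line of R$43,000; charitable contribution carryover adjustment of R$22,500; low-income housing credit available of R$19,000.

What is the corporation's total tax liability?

R$30,786

Parallel minimum levy:
  Adjusted income: R$136,500 + R$10,500 + R$4,000 + R$43,000 + R$22,500 = R$216,500
  Exemption: R$80,000 − 20% × (R$216,500 − R$166,000) = R$80,000 − R$10,100 = R$69,900
  Base: R$216,500 − R$69,900 = R$146,600
  R$146,600 × 21% = R$30,786

Standard income tax:
  R$32,000 × 11% = R$3,520
  R$88,000 × 17% = R$14,960
  R$16,500 × 24% = R$3,960
  → R$22,440
  Less low-income housing credit R$19,000 → R$3,440

R$30,786 > R$3,440, so the parallel minimum levy is the binding amount.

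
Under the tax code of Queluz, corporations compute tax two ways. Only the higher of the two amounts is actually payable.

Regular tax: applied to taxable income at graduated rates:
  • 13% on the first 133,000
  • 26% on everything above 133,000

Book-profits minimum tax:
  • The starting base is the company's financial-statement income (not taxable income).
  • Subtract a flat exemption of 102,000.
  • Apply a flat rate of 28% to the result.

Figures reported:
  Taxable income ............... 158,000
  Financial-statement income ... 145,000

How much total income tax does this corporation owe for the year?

23,790

Book-profits minimum tax:
  Base (financial-statement income): 145,000
  Less exemption 102,000 → base 43,000
  43,000 × 28% = 12,040

Regular tax:
  133,000 × 13% = 17,290
  25,000 × 26% = 6,500
  → 23,790

23,790 > 12,040, so the regular tax governs.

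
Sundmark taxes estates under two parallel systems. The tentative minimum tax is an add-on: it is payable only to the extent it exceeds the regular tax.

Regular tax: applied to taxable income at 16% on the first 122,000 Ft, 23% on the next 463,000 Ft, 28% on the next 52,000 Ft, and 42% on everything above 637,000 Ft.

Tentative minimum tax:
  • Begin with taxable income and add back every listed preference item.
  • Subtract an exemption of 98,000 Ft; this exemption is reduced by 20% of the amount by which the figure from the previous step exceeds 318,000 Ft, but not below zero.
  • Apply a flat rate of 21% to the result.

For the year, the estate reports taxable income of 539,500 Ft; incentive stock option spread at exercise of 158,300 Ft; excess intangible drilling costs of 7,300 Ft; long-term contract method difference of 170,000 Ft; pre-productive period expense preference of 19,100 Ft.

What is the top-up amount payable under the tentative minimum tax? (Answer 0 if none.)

72,237 Ft

Tentative minimum tax:
  Adjusted income: 539,500 Ft + 158,300 Ft + 7,300 Ft + 170,000 Ft + 19,100 Ft = 894,200 Ft
  Exemption: 20% × (894,200 Ft − 318,000 Ft) = 115,240 Ft ≥ 98,000 Ft, so the exemption is fully phased out
  Base: 894,200 Ft − 0 Ft = 894,200 Ft
  894,200 Ft × 21% = 187,782 Ft

Regular tax:
  122,000 Ft × 16% = 19,520 Ft
  417,500 Ft × 23% = 96,025 Ft
  → 115,545 Ft

Excess of tentative minimum tax over regular tax: 187,782 Ft − 115,545 Ft = 72,237 Ft.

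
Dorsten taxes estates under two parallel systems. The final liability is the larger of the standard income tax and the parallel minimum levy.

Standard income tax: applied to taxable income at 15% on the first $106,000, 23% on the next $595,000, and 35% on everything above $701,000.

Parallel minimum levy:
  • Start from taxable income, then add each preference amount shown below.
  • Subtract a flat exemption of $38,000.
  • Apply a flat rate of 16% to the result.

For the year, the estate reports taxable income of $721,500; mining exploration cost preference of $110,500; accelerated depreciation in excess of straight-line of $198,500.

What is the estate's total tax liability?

Parallel minimum levy:
  Adjusted income: $721,500 + $110,500 + $198,500 = $1,030,500
  Less exemption $38,000 → base $992,500
  $992,500 × 16% = $158,800

Standard income tax:
  $106,000 × 15% = $15,900
  $595,000 × 23% = $136,850
  $20,500 × 35% = $7,175
  → $159,925

$159,925 > $158,800, so the standard income tax governs.

$159,925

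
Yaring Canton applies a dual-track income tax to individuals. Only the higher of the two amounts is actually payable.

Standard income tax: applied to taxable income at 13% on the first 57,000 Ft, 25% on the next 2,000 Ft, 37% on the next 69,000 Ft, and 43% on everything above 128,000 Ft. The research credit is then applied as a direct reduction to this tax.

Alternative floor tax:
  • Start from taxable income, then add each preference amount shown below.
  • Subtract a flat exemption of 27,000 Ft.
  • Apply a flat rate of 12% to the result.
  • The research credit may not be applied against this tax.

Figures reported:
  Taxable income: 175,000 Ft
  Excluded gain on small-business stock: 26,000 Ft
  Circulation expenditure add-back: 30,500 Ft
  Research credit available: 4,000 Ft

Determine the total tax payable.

49,650 Ft

Standard income tax:
  57,000 Ft × 13% = 7,410 Ft
  2,000 Ft × 25% = 500 Ft
  69,000 Ft × 37% = 25,530 Ft
  47,000 Ft × 43% = 20,210 Ft
  → 53,650 Ft
  Less research credit 4,000 Ft → 49,650 Ft

Alternative floor tax:
  Adjusted income: 175,000 Ft + 26,000 Ft + 30,500 Ft = 231,500 Ft
  Less exemption 27,000 Ft → base 204,500 Ft
  204,500 Ft × 12% = 24,540 Ft

49,650 Ft > 24,540 Ft, so the standard income tax governs.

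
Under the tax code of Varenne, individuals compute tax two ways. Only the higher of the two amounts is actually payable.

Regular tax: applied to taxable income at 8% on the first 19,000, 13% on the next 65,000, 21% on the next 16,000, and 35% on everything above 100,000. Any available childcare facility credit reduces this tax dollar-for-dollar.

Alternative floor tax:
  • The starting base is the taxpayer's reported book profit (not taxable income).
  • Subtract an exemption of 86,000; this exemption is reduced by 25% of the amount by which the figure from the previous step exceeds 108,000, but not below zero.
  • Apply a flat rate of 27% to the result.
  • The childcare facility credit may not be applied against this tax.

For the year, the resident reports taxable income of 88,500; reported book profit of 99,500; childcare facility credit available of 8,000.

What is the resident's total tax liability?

Regular tax:
  19,000 × 8% = 1,520
  65,000 × 13% = 8,450
  4,500 × 21% = 945
  → 10,915
  Less childcare facility credit 8,000 → 2,915

Alternative floor tax:
  Base (reported book profit): 99,500
  Exemption: 99,500 ≤ 108,000, so full 86,000 applies
  Base: 99,500 − 86,000 = 13,500
  13,500 × 27% = 3,645

3,645 > 2,915, so the alternative floor tax is the binding amount.

3,645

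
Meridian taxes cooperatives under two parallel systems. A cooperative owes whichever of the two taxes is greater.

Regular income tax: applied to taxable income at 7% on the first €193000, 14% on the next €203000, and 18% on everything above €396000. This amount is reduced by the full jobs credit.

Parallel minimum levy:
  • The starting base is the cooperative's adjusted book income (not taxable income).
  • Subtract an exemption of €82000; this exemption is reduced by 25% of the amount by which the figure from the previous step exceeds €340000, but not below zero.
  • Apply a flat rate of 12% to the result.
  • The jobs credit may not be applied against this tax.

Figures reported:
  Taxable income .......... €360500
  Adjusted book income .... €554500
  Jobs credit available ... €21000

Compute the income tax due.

€63135

Parallel minimum levy:
  Base (adjusted book income): €554500
  Exemption: €82000 − 25% × (€554500 − €340000) = €82000 − €53625 = €28375
  Base: €554500 − €28375 = €526125
  €526125 × 12% = €63135

Regular income tax:
  €193000 × 7% = €13510
  €167500 × 14% = €23450
  → €36960
  Less jobs credit €21000 → €15960

€63135 > €15960, so the parallel minimum levy is the binding amount.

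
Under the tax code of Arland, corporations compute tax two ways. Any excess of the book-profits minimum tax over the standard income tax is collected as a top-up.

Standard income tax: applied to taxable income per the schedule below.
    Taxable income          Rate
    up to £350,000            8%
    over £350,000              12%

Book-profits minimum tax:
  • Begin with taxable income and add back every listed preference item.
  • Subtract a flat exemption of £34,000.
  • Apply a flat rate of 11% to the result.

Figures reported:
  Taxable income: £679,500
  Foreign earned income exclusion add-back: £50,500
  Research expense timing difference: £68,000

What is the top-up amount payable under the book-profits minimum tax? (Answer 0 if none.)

Standard income tax:
  £350,000 × 8% = £28,000
  £329,500 × 12% = £39,540
  → £67,540

Book-profits minimum tax:
  Adjusted income: £679,500 + £50,500 + £68,000 = £798,000
  Less exemption £34,000 → base £764,000
  £764,000 × 11% = £84,040

Excess of book-profits minimum tax over standard income tax: £84,040 − £67,540 = £16,500.

£16,500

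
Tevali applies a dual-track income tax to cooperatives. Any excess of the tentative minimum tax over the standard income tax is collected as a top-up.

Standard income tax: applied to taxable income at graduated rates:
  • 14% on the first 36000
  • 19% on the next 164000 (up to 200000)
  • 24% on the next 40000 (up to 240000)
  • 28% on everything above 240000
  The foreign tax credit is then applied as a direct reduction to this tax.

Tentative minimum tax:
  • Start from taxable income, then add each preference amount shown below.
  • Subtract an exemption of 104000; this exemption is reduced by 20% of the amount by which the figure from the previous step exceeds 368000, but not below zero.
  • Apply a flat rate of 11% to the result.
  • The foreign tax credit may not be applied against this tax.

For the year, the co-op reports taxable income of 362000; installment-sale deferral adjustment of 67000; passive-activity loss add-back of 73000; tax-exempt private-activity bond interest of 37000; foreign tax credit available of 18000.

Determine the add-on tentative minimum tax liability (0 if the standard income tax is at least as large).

Standard income tax:
  36000 × 14% = 5040
  164000 × 19% = 31160
  40000 × 24% = 9600
  122000 × 28% = 34160
  → 79960
  Less foreign tax credit 18000 → 61960

Tentative minimum tax:
  Adjusted income: 362000 + 67000 + 73000 + 37000 = 539000
  Exemption: 104000 − 20% × (539000 − 368000) = 104000 − 34200 = 69800
  Base: 539000 − 69800 = 469200
  469200 × 11% = 51612

51612 ≤ 61960, so no add-on is due.

0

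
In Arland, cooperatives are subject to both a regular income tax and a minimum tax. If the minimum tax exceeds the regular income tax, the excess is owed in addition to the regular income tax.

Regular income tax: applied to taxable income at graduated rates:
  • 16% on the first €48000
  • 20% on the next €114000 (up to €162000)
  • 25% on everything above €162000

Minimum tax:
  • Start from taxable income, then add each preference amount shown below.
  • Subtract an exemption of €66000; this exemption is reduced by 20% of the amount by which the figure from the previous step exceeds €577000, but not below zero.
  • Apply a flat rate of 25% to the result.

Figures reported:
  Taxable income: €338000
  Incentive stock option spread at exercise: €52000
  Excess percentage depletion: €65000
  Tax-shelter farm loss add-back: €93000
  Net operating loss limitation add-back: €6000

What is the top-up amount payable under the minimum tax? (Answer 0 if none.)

Minimum tax:
  Adjusted income: €338000 + €52000 + €65000 + €93000 + €6000 = €554000
  Exemption: €554000 ≤ €577000, so full €66000 applies
  Base: €554000 − €66000 = €488000
  €488000 × 25% = €122000

Regular income tax:
  €48000 × 16% = €7680
  €114000 × 20% = €22800
  €176000 × 25% = €44000
  → €74480

Excess of minimum tax over regular income tax: €122000 − €74480 = €47520.

€47520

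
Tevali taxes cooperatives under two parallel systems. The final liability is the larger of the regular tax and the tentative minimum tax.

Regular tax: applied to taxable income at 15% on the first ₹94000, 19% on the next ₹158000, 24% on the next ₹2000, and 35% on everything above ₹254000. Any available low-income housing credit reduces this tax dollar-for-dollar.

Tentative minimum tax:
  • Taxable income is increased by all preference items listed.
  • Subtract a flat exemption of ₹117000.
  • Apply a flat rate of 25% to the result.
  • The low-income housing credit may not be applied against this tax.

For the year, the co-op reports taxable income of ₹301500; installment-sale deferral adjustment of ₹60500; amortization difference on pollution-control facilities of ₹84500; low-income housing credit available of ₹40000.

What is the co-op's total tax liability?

₹82375

Regular tax:
  ₹94000 × 15% = ₹14100
  ₹158000 × 19% = ₹30020
  ₹2000 × 24% = ₹480
  ₹47500 × 35% = ₹16625
  → ₹61225
  Less low-income housing credit ₹40000 → ₹21225

Tentative minimum tax:
  Adjusted income: ₹301500 + ₹60500 + ₹84500 = ₹446500
  Less exemption ₹117000 → base ₹329500
  ₹329500 × 25% = ₹82375

₹82375 > ₹21225, so the tentative minimum tax is the binding amount.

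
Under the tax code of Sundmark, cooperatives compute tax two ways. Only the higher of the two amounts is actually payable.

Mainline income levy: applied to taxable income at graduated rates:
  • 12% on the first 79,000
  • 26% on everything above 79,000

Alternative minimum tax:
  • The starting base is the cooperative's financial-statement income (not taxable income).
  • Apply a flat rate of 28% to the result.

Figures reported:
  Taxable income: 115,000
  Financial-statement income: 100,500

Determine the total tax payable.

Alternative minimum tax:
  Base (financial-statement income): 100,500
  100,500 × 28% = 28,140

Mainline income levy:
  79,000 × 12% = 9,480
  36,000 × 26% = 9,360
  → 18,840

28,140 > 18,840, so the alternative minimum tax is the binding amount.

28,140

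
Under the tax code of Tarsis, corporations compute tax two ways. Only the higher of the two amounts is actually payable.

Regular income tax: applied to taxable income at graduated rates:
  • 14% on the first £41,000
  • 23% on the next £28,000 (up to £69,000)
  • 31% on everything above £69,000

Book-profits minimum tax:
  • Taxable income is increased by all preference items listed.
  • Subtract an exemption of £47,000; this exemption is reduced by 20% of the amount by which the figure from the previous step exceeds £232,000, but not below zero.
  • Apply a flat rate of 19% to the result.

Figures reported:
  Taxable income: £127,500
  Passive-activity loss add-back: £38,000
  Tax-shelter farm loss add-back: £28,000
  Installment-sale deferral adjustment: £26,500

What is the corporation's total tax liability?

Regular income tax:
  £41,000 × 14% = £5,740
  £28,000 × 23% = £6,440
  £58,500 × 31% = £18,135
  → £30,315

Book-profits minimum tax:
  Adjusted income: £127,500 + £38,000 + £28,000 + £26,500 = £220,000
  Exemption: £220,000 ≤ £232,000, so full £47,000 applies
  Base: £220,000 − £47,000 = £173,000
  £173,000 × 19% = £32,870

£32,870 > £30,315, so the book-profits minimum tax is the binding amount.

£32,870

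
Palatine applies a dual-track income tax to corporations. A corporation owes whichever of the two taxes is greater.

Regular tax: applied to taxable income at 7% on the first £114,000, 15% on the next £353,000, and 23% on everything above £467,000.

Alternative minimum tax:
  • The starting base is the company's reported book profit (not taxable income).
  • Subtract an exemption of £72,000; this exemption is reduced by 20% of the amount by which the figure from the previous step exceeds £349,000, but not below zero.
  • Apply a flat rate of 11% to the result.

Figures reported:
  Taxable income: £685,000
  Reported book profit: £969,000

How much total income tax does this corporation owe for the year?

Regular tax:
  £114,000 × 7% = £7,980
  £353,000 × 15% = £52,950
  £218,000 × 23% = £50,140
  → £111,070

Alternative minimum tax:
  Base (reported book profit): £969,000
  Exemption: 20% × (£969,000 − £349,000) = £124,000 ≥ £72,000, so the exemption is fully phased out
  Base: £969,000 − £0 = £969,000
  £969,000 × 11% = £106,590

£111,070 > £106,590, so the regular tax governs.

£111,070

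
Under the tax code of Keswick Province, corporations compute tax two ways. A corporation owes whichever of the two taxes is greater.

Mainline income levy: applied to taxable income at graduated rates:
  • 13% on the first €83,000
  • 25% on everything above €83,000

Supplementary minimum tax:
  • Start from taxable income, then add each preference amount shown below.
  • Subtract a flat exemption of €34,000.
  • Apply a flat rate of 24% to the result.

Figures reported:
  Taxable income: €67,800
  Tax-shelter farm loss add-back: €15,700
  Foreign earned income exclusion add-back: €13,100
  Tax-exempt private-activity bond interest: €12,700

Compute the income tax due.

€18,072

Supplementary minimum tax:
  Adjusted income: €67,800 + €15,700 + €13,100 + €12,700 = €109,300
  Less exemption €34,000 → base €75,300
  €75,300 × 24% = €18,072

Mainline income levy:
  €67,800 × 13% = €8,814

€18,072 > €8,814, so the supplementary minimum tax is the binding amount.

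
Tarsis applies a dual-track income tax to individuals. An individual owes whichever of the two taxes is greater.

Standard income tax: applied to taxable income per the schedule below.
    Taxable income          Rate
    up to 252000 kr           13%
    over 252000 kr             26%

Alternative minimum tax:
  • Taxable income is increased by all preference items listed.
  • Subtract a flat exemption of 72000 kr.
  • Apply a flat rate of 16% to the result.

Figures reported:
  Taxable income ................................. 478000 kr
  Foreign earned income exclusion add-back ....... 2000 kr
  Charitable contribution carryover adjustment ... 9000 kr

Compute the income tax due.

Standard income tax:
  252000 kr × 13% = 32760 kr
  226000 kr × 26% = 58760 kr
  → 91520 kr

Alternative minimum tax:
  Adjusted income: 478000 kr + 2000 kr + 9000 kr = 489000 kr
  Less exemption 72000 kr → base 417000 kr
  417000 kr × 16% = 66720 kr

91520 kr > 66720 kr, so the standard income tax governs.

91520 kr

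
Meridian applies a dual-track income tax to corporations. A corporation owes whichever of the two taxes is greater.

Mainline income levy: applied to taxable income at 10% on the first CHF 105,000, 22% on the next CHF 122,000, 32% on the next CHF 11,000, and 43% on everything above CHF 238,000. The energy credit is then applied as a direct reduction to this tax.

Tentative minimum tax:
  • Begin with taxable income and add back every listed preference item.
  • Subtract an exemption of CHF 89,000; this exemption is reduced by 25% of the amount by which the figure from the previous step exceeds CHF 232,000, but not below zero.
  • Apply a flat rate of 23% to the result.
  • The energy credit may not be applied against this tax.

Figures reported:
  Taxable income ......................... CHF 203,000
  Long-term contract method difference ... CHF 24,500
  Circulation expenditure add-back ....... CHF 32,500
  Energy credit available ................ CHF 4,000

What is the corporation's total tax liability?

Mainline income levy:
  CHF 105,000 × 10% = CHF 10,500
  CHF 98,000 × 22% = CHF 21,560
  → CHF 32,060
  Less energy credit CHF 4,000 → CHF 28,060

Tentative minimum tax:
  Adjusted income: CHF 203,000 + CHF 24,500 + CHF 32,500 = CHF 260,000
  Exemption: CHF 89,000 − 25% × (CHF 260,000 − CHF 232,000) = CHF 89,000 − CHF 7,000 = CHF 82,000
  Base: CHF 260,000 − CHF 82,000 = CHF 178,000
  CHF 178,000 × 23% = CHF 40,940

CHF 40,940 > CHF 28,060, so the tentative minimum tax is the binding amount.

CHF 40,940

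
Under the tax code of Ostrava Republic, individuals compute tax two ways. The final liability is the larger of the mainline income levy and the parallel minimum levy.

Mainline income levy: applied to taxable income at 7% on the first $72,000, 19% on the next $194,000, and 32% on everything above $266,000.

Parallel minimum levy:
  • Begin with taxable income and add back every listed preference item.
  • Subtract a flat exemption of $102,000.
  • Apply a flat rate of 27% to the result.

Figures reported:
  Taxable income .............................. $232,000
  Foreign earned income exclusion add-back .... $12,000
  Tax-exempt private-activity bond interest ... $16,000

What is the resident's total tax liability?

$42,660

Parallel minimum levy:
  Adjusted income: $232,000 + $12,000 + $16,000 = $260,000
  Less exemption $102,000 → base $158,000
  $158,000 × 27% = $42,660

Mainline income levy:
  $72,000 × 7% = $5,040
  $160,000 × 19% = $30,400
  → $35,440

$42,660 > $35,440, so the parallel minimum levy is the binding amount.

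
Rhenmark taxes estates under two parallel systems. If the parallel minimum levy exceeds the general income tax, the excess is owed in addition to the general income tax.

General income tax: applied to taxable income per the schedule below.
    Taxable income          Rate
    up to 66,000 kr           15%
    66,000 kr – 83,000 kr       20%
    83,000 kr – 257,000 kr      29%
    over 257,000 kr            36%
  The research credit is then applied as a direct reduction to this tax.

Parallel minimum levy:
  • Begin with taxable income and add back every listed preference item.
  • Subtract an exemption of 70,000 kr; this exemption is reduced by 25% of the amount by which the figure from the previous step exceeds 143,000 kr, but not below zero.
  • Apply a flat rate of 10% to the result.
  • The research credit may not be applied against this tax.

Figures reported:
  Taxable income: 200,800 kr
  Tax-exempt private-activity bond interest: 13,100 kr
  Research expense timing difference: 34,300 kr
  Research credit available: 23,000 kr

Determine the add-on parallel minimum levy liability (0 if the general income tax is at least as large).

0 kr

General income tax:
  66,000 kr × 15% = 9,900 kr
  17,000 kr × 20% = 3,400 kr
  117,800 kr × 29% = 34,162 kr
  → 47,462 kr
  Less research credit 23,000 kr → 24,462 kr

Parallel minimum levy:
  Adjusted income: 200,800 kr + 13,100 kr + 34,300 kr = 248,200 kr
  Exemption: 70,000 kr − 25% × (248,200 kr − 143,000 kr) = 70,000 kr − 26,300 kr = 43,700 kr
  Base: 248,200 kr − 43,700 kr = 204,500 kr
  204,500 kr × 10% = 20,450 kr

20,450 kr ≤ 24,462 kr, so no add-on is due.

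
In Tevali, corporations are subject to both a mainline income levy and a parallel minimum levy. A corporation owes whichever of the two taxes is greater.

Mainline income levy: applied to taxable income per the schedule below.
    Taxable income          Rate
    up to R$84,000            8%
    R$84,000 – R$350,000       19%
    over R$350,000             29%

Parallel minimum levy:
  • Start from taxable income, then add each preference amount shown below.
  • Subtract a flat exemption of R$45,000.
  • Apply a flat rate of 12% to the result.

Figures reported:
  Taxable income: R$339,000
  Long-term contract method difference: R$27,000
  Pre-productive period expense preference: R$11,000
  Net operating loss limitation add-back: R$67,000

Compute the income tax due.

R$55,170

Mainline income levy:
  R$84,000 × 8% = R$6,720
  R$255,000 × 19% = R$48,450
  → R$55,170

Parallel minimum levy:
  Adjusted income: R$339,000 + R$27,000 + R$11,000 + R$67,000 = R$444,000
  Less exemption R$45,000 → base R$399,000
  R$399,000 × 12% = R$47,880

R$55,170 > R$47,880, so the mainline income levy governs.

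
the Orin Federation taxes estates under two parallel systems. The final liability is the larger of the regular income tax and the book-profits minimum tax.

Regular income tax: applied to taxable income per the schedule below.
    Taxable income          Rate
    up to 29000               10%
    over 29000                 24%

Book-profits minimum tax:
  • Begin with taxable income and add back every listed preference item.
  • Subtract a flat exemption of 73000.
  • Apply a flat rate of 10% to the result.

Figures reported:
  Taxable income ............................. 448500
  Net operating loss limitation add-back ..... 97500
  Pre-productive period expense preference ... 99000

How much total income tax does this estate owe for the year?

Regular income tax:
  29000 × 10% = 2900
  419500 × 24% = 100680
  → 103580

Book-profits minimum tax:
  Adjusted income: 448500 + 97500 + 99000 = 645000
  Less exemption 73000 → base 572000
  572000 × 10% = 57200

103580 > 57200, so the regular income tax governs.

103580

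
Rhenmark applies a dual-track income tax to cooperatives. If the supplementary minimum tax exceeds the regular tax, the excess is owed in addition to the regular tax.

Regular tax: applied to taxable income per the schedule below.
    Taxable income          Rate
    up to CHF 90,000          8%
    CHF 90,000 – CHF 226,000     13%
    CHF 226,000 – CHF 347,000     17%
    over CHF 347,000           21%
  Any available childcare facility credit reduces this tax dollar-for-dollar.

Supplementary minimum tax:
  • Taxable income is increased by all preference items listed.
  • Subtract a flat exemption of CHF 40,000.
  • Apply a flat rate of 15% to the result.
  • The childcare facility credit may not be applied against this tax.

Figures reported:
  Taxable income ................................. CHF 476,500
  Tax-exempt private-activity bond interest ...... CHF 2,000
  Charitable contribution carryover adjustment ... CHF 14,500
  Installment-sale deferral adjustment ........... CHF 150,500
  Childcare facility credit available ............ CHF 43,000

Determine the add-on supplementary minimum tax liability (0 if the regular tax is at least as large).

Regular tax:
  CHF 90,000 × 8% = CHF 7,200
  CHF 136,000 × 13% = CHF 17,680
  CHF 121,000 × 17% = CHF 20,570
  CHF 129,500 × 21% = CHF 27,195
  → CHF 72,645
  Less childcare facility credit CHF 43,000 → CHF 29,645

Supplementary minimum tax:
  Adjusted income: CHF 476,500 + CHF 2,000 + CHF 14,500 + CHF 150,500 = CHF 643,500
  Less exemption CHF 40,000 → base CHF 603,500
  CHF 603,500 × 15% = CHF 90,525

Excess of supplementary minimum tax over regular tax: CHF 90,525 − CHF 29,645 = CHF 60,880.

CHF 60,880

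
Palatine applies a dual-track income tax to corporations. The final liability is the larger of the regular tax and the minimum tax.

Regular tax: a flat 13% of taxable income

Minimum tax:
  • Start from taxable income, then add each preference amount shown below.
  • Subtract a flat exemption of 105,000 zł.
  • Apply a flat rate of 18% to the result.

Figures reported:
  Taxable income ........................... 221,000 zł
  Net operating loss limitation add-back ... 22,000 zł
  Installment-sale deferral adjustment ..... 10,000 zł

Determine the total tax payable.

28,730 zł

Regular tax:
  221,000 zł × 13% = 28,730 zł

Minimum tax:
  Adjusted income: 221,000 zł + 22,000 zł + 10,000 zł = 253,000 zł
  Less exemption 105,000 zł → base 148,000 zł
  148,000 zł × 18% = 26,640 zł

28,730 zł > 26,640 zł, so the regular tax governs.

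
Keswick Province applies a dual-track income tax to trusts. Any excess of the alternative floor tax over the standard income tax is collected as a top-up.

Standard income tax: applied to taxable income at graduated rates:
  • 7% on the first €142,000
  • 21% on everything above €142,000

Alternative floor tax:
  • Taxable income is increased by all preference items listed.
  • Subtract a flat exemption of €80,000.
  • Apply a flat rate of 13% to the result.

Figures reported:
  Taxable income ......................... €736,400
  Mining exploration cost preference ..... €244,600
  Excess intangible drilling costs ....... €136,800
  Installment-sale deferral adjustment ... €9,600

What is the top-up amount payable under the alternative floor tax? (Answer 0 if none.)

Alternative floor tax:
  Adjusted income: €736,400 + €244,600 + €136,800 + €9,600 = €1,127,400
  Less exemption €80,000 → base €1,047,400
  €1,047,400 × 13% = €136,162

Standard income tax:
  €142,000 × 7% = €9,940
  €594,400 × 21% = €124,824
  → €134,764

Excess of alternative floor tax over standard income tax: €136,162 − €134,764 = €1,398.

€1,398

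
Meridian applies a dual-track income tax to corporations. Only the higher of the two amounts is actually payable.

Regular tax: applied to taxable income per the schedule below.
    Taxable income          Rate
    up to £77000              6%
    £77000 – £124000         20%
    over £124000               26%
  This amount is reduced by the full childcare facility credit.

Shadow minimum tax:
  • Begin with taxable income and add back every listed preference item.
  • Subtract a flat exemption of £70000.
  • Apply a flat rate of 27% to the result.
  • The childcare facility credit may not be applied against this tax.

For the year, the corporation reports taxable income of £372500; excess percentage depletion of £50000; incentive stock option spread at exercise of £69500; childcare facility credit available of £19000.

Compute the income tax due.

£113940

Shadow minimum tax:
  Adjusted income: £372500 + £50000 + £69500 = £492000
  Less exemption £70000 → base £422000
  £422000 × 27% = £113940

Regular tax:
  £77000 × 6% = £4620
  £47000 × 20% = £9400
  £248500 × 26% = £64610
  → £78630
  Less childcare facility credit £19000 → £59630

£113940 > £59630, so the shadow minimum tax is the binding amount.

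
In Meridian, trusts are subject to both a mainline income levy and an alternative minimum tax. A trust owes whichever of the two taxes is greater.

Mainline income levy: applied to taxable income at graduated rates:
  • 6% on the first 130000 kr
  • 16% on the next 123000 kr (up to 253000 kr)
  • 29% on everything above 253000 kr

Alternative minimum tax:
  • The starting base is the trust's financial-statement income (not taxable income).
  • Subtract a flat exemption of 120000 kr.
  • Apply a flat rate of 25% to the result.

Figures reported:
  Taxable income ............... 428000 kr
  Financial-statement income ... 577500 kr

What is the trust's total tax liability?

114375 kr

Alternative minimum tax:
  Base (financial-statement income): 577500 kr
  Less exemption 120000 kr → base 457500 kr
  457500 kr × 25% = 114375 kr

Mainline income levy:
  130000 kr × 6% = 7800 kr
  123000 kr × 16% = 19680 kr
  175000 kr × 29% = 50750 kr
  → 78230 kr

114375 kr > 78230 kr, so the alternative minimum tax is the binding amount.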